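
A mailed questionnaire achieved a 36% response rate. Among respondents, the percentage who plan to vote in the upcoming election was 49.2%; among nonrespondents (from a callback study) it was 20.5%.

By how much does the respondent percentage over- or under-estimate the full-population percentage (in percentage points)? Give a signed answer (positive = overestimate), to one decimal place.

Nonresponse fraction = 1 − 0.36 = 0.64.
Bias = (nonresponse fraction) × (respondent percentage − nonrespondent percentage)
     = 0.64 × (49.2 − 20.5) = 0.64 × 28.7 = 18.368.

+18.4 percentage points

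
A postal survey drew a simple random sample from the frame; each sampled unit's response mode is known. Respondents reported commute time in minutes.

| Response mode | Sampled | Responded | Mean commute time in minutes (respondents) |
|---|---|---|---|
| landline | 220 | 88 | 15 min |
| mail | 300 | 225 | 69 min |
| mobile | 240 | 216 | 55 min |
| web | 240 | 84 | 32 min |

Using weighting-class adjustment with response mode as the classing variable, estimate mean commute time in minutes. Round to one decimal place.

44.9

Class response rates: landline 88/220 = 40%, mail 225/300 = 75%, mobile 216/240 = 90%, web 84/240 = 35%.
Weighting each respondent by the inverse class response rate inflates each class back to its sampled size, so the class weight is n_sampled:
  landline: 220 × 15 = 3300
  mail: 300 × 69 = 20,700
  mobile: 240 × 55 = 13,200
  web: 240 × 32 = 7680
Adjusted estimate = 44,880 / 1,000 = 44.88 → 44.9.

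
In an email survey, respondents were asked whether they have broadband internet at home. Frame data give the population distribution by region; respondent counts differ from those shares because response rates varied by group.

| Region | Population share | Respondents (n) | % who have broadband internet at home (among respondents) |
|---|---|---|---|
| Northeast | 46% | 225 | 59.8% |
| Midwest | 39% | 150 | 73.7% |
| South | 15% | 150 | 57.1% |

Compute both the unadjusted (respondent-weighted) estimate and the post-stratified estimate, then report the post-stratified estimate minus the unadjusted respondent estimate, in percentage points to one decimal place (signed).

Unadjusted (pooled respondent) estimate weights by respondent counts:
  (225/525)×59.8 + (150/525)×73.7 + (150/525)×57.1 = 63%
Post-stratifying to population shares instead:
  0.46×59.8 + 0.39×73.7 + 0.15×57.1 = 64.816%
Difference = 64.816 − 63 = 1.816 pp.

+1.8 percentage points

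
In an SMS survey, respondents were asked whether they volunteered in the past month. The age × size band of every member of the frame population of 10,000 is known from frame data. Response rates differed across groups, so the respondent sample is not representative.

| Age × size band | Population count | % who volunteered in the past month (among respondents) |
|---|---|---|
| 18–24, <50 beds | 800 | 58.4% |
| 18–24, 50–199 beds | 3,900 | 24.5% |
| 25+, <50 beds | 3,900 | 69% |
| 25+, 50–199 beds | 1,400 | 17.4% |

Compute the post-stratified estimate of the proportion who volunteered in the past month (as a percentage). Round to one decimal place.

Post-stratification weights by population share, not respondent share:
  18–24, <50 beds: (800/10,000) × 58.4 = 4.672
  18–24, 50–199 beds: (3,900/10,000) × 24.5 = 9.555
  25+, <50 beds: (3,900/10,000) × 69 = 26.91
  25+, 50–199 beds: (1,400/10,000) × 17.4 = 2.436
Post-stratified estimate = 43.573 → 43.6%.

43.6%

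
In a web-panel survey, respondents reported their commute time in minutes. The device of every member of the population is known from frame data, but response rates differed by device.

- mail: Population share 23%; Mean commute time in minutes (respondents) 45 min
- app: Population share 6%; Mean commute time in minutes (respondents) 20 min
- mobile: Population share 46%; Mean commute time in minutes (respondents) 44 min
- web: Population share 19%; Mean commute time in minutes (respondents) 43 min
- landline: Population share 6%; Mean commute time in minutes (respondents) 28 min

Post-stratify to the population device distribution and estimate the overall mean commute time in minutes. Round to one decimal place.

Post-stratification weights by population share, not respondent share:
  mail: 0.23 × 45 = 10.35
  app: 0.06 × 20 = 1.2
  mobile: 0.46 × 44 = 20.24
  web: 0.19 × 43 = 8.17
  landline: 0.06 × 28 = 1.68
Post-stratified estimate = 41.64 → 41.6.

41.6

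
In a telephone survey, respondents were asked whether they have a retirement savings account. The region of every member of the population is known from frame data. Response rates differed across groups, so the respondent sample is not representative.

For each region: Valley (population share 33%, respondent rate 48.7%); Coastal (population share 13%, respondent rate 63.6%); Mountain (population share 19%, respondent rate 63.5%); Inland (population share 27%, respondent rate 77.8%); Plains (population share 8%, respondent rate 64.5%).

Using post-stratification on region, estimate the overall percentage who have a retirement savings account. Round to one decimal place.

Post-stratification weights by population share, not respondent share:
  Valley: 0.33 × 48.7 = 16.071
  Coastal: 0.13 × 63.6 = 8.268
  Mountain: 0.19 × 63.5 = 12.065
  Inland: 0.27 × 77.8 = 21.006
  Plains: 0.08 × 64.5 = 5.16
Post-stratified estimate = 62.57 → 62.6%.

62.6%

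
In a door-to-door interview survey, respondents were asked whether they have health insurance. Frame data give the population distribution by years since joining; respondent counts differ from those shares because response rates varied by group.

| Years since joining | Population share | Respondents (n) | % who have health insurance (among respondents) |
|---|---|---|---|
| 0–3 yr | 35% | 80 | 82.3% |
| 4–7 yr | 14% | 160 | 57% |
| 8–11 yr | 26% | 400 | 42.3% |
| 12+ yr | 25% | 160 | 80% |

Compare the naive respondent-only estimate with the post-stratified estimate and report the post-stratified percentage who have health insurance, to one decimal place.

Without adjustment, the pooled respondent share is:
  (80/800)×82.3 + (160/800)×57 + (400/800)×42.3 + (160/800)×80 = 56.78%
Post-stratifying to population shares instead:
  0.35×82.3 + 0.14×57 + 0.26×42.3 + 0.25×80 = 67.783%

67.8%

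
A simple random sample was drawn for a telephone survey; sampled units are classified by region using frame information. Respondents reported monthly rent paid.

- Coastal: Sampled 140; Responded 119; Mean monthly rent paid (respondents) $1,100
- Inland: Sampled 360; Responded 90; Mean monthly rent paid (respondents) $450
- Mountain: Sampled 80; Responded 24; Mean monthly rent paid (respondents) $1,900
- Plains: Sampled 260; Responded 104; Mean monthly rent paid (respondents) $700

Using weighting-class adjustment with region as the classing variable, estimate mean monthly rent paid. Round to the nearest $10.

$770

Class response rates: Coastal 119/140 = 85%, Inland 90/360 = 25%, Mountain 24/80 = 30%, Plains 104/260 = 40%.
Weighting each respondent by the inverse class response rate inflates each class back to its sampled size, so the class weight is n_sampled:
  Coastal: 140 × 1100 = 154,000
  Inland: 360 × 450 = 162,000
  Mountain: 80 × 1900 = 152,000
  Plains: 260 × 700 = 182,000
Adjusted estimate = 650,000 / 840 = 773.81 → $770.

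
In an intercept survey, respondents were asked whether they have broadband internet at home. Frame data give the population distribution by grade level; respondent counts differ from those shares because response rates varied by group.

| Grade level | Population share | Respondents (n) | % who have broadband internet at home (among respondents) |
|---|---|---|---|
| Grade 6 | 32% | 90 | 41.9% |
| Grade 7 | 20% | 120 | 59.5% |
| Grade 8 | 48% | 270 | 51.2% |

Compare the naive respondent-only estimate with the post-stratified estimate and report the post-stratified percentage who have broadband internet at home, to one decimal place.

Without adjustment, the pooled respondent share is:
  (90/480)×41.9 + (120/480)×59.5 + (270/480)×51.2 = 51.5312%
Post-stratified estimate weights by population shares:
  0.32×41.9 + 0.2×59.5 + 0.48×51.2 = 49.884%

49.9%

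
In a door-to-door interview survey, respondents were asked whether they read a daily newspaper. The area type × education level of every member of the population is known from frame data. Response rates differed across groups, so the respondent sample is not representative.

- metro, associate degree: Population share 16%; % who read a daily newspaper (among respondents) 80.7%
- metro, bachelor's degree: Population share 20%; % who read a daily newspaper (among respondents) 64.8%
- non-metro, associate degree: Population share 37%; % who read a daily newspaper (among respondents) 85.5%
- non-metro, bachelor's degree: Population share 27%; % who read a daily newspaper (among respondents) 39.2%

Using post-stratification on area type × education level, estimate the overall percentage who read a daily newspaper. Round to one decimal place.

Reweight to the known area type × education level distribution:
  metro, associate degree: 0.16 × 80.7 = 12.912
  metro, bachelor's degree: 0.2 × 64.8 = 12.96
  non-metro, associate degree: 0.37 × 85.5 = 31.635
  non-metro, bachelor's degree: 0.27 × 39.2 = 10.584
Post-stratified estimate = 68.091 → 68.1%.

68.1%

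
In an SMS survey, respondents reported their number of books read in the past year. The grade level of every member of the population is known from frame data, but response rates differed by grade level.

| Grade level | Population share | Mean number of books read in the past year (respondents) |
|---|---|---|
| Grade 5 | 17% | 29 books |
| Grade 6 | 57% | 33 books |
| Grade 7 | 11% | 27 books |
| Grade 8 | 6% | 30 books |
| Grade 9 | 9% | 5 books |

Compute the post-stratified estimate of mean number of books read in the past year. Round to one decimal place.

29.0

Weight each group's respondent value by its population share:
  Grade 5: 0.17 × 29 = 4.93
  Grade 6: 0.57 × 33 = 18.81
  Grade 7: 0.11 × 27 = 2.97
  Grade 8: 0.06 × 30 = 1.8
  Grade 9: 0.09 × 5 = 0.45
Post-stratified estimate = 28.96 → 29.0.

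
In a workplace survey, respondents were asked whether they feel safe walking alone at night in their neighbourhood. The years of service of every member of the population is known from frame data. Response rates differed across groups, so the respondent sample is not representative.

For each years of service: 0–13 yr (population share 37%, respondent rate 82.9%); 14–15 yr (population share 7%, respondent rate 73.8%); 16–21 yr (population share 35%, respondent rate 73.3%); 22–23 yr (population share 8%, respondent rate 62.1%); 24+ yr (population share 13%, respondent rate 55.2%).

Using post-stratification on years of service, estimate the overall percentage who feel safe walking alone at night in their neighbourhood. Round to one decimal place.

73.6%

Post-stratification weights by population share, not respondent share:
  0–13 yr: 0.37 × 82.9 = 30.673
  14–15 yr: 0.07 × 73.8 = 5.166
  16–21 yr: 0.35 × 73.3 = 25.655
  22–23 yr: 0.08 × 62.1 = 4.968
  24+ yr: 0.13 × 55.2 = 7.176
Post-stratified estimate = 73.638 → 73.6%.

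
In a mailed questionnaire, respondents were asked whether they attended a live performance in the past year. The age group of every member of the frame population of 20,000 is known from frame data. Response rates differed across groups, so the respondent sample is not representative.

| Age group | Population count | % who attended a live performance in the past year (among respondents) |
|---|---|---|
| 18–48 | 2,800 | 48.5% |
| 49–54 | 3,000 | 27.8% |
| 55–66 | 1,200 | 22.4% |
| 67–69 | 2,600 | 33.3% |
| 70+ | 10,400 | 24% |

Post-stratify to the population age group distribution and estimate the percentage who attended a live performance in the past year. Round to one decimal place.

Each cell contributes population-share × respondent value:
  18–48: (2,800/20,000) × 48.5 = 6.79
  49–54: (3,000/20,000) × 27.8 = 4.17
  55–66: (1,200/20,000) × 22.4 = 1.344
  67–69: (2,600/20,000) × 33.3 = 4.329
  70+: (10,400/20,000) × 24 = 12.48
Post-stratified estimate = 29.113 → 29.1%.

29.1%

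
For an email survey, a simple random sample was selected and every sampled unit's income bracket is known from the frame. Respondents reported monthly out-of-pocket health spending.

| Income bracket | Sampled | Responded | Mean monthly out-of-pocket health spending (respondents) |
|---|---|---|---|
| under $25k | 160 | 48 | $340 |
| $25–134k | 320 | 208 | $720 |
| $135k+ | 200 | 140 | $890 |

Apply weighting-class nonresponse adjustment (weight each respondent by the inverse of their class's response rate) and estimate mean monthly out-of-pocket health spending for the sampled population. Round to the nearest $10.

Response rates by class: under $25k 48/160 = 30%, $25–134k 208/320 = 65%, $135k+ 140/200 = 70%.
With weight = n_sampled/n_responded per class, the weighted class total is n_sampled:
  under $25k: 160 × 340 = 54,400
  $25–134k: 320 × 720 = 230,400
  $135k+: 200 × 890 = 178,000
Adjusted estimate = 462,800 / 680 = 680.588 → $680.

$680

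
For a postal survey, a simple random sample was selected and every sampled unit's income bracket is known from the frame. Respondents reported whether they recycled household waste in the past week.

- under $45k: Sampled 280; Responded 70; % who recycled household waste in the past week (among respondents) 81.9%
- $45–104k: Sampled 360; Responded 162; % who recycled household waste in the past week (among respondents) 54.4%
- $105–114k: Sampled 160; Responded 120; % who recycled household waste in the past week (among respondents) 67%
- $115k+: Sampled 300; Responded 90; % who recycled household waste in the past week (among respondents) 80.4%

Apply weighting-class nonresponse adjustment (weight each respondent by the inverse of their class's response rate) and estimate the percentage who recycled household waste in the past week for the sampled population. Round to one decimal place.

Response rates by class: under $45k 70/280 = 25%, $45–104k 162/360 = 45%, $105–114k 120/160 = 75%, $115k+ 90/300 = 30%.
Inverse-response-rate weighting restores each class to its sampled count, so class totals weight by n_sampled:
  under $45k: 280 × 81.9 = 22,932
  $45–104k: 360 × 54.4 = 19,584
  $105–114k: 160 × 67 = 10,720
  $115k+: 300 × 80.4 = 24,120
Adjusted estimate = 77,356 / 1,100 = 70.3236 → 70.3%.

70.3%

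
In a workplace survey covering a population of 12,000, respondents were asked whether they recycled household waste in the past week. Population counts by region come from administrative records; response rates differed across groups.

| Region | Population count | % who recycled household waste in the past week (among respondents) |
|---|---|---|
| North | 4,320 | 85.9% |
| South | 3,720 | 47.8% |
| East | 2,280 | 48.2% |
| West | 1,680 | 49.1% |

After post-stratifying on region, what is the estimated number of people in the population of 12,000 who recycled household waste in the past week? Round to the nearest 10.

7,410

Apply each group's respondent rate to its population count:
  North: 4,320 × 85.9% = 3710.88
  South: 3,720 × 47.8% = 1778.16
  East: 2,280 × 48.2% = 1098.96
  West: 1,680 × 49.1% = 824.88
Estimated total = 7412.88 → 7,410.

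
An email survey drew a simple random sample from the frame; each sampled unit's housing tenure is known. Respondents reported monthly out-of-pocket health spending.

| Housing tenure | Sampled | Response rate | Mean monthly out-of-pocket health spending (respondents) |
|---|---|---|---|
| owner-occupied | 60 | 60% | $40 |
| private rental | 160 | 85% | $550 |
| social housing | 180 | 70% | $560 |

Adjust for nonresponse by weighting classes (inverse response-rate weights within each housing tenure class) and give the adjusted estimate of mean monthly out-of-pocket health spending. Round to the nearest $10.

Inverse-response-rate weighting restores each class to its sampled count, so class totals weight by n_sampled:
  owner-occupied: 60 × 40 = 2400
  private rental: 160 × 550 = 88,000
  social housing: 180 × 560 = 100,800
Adjusted estimate = 191,200 / 400 = 478 → $480.

$480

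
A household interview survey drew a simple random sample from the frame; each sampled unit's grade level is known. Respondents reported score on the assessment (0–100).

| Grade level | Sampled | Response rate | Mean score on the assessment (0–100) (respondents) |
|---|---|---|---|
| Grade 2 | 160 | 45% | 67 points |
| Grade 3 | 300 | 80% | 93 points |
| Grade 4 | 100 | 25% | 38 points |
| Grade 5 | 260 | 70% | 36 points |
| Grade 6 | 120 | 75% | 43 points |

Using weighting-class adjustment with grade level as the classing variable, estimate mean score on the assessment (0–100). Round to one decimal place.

60.6

With weight = n_sampled/n_responded per class, the weighted class total is n_sampled:
  Grade 2: 160 × 67 = 10,720
  Grade 3: 300 × 93 = 27,900
  Grade 4: 100 × 38 = 3800
  Grade 5: 260 × 36 = 9360
  Grade 6: 120 × 43 = 5160
Adjusted estimate = 56,940 / 940 = 60.5745 → 60.6.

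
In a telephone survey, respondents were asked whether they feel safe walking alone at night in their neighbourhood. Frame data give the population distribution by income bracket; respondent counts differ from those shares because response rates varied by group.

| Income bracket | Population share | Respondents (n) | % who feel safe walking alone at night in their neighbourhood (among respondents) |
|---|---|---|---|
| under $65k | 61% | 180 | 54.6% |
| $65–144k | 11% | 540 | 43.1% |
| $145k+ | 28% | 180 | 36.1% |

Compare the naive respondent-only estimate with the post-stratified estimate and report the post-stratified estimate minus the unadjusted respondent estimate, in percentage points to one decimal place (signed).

Naive respondent-only estimate (weights = respondent counts):
  (180/900)×54.6 + (540/900)×43.1 + (180/900)×36.1 = 44%
Reweighting by population income bracket shares:
  0.61×54.6 + 0.11×43.1 + 0.28×36.1 = 48.155%
Difference = 48.155 − 44 = 4.155 pp.

+4.2 percentage points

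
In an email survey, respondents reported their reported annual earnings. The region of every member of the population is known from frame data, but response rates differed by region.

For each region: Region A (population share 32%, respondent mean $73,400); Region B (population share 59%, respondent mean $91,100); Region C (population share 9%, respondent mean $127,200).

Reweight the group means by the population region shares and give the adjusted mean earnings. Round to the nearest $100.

Reweight to the known region distribution:
  Region A: 0.32 × 73,400 = 23,488
  Region B: 0.59 × 91,100 = 53,749
  Region C: 0.09 × 127,200 = 11,448
Post-stratified estimate = 88,685 → $88,700.

$88,700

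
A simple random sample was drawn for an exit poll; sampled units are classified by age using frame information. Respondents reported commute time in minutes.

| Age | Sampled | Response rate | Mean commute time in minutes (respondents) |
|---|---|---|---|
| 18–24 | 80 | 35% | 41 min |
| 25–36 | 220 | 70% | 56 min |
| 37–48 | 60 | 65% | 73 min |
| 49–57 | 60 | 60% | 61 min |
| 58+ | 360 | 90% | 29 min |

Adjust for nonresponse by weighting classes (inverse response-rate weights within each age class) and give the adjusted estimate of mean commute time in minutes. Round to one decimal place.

43.7

Each respondent's weight = sampled/responded in their class; summing within a class gives n_sampled, so:
  18–24: 80 × 41 = 3280
  25–36: 220 × 56 = 12,320
  37–48: 60 × 73 = 4380
  49–57: 60 × 61 = 3660
  58+: 360 × 29 = 10,440
Adjusted estimate = 34,080 / 780 = 43.6923 → 43.7.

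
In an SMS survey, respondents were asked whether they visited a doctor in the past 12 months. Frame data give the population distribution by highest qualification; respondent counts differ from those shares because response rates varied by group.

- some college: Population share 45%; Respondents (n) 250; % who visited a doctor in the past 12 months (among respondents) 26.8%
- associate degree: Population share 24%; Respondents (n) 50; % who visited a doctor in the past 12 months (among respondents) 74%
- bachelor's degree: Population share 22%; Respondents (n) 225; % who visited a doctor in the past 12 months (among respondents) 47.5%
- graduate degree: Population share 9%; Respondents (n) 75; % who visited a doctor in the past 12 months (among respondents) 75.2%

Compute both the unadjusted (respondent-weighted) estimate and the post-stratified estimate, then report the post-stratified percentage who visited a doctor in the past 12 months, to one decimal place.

47.0%

Unadjusted (pooled respondent) estimate weights by respondent counts:
  (250/600)×26.8 + (50/600)×74 + (225/600)×47.5 + (75/600)×75.2 = 44.5458%
Post-stratifying to population shares instead:
  0.45×26.8 + 0.24×74 + 0.22×47.5 + 0.09×75.2 = 47.038%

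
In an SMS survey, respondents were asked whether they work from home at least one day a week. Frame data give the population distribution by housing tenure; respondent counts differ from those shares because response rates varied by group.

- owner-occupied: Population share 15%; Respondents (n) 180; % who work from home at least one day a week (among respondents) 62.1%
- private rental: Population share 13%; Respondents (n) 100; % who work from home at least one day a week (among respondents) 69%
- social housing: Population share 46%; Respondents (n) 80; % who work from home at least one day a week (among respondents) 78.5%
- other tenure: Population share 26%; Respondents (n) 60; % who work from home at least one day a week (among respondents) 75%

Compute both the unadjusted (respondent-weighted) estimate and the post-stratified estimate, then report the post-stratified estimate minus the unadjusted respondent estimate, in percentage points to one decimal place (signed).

Without adjustment, the pooled respondent share is:
  (180/420)×62.1 + (100/420)×69 + (80/420)×78.5 + (60/420)×75 = 68.7095%
Post-stratified estimate weights by population shares:
  0.15×62.1 + 0.13×69 + 0.46×78.5 + 0.26×75 = 73.895%
Difference = 73.895 − 68.7095 = 5.1855 pp.

+5.2 percentage points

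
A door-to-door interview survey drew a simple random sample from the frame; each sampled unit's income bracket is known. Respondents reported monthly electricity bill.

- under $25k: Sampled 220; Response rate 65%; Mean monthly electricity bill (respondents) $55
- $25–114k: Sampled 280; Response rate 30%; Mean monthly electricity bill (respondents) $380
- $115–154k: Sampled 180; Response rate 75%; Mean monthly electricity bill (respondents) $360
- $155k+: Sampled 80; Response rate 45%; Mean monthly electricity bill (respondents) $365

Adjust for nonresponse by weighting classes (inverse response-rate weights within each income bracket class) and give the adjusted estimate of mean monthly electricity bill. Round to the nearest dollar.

$280

Weighting each respondent by the inverse class response rate inflates each class back to its sampled size, so the class weight is n_sampled:
  under $25k: 220 × 55 = 12,100
  $25–114k: 280 × 380 = 106,400
  $115–154k: 180 × 360 = 64,800
  $155k+: 80 × 365 = 29,200
Adjusted estimate = 212,500 / 760 = 279.605 → $280.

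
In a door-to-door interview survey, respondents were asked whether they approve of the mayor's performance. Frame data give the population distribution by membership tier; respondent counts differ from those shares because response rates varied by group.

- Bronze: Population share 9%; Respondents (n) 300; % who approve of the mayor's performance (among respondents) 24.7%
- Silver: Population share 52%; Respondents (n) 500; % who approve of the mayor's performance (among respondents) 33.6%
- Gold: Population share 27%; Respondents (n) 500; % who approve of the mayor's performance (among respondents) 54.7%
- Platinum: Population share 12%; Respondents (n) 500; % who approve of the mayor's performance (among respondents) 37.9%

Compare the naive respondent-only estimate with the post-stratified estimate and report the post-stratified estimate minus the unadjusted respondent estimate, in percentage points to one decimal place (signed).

-0.2 percentage points

Without adjustment, the pooled respondent share is:
  (300/1800)×24.7 + (500/1800)×33.6 + (500/1800)×54.7 + (500/1800)×37.9 = 39.1722%
Reweighting by population membership tier shares:
  0.09×24.7 + 0.52×33.6 + 0.27×54.7 + 0.12×37.9 = 39.012%
Difference = 39.012 − 39.1722 = -0.1602 pp.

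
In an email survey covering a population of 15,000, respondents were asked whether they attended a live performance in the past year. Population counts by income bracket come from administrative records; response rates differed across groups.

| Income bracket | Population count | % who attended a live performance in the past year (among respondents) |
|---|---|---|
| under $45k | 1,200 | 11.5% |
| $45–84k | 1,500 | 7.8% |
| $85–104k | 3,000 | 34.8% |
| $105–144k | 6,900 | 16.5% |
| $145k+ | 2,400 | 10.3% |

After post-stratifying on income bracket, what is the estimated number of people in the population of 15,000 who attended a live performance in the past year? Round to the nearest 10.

Each cell contributes its population count × the respondent rate:
  under $45k: 1,200 × 11.5% = 138
  $45–84k: 1,500 × 7.8% = 117
  $85–104k: 3,000 × 34.8% = 1044
  $105–144k: 6,900 × 16.5% = 1138.5
  $145k+: 2,400 × 10.3% = 247.2
Estimated total = 2684.7 → 2,680.

2,680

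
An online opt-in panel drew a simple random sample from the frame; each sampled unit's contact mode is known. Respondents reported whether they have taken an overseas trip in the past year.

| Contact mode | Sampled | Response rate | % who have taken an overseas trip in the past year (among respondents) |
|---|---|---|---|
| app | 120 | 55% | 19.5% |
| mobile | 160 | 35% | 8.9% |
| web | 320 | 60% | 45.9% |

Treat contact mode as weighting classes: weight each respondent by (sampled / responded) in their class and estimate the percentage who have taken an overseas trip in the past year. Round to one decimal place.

Weighting each respondent by the inverse class response rate inflates each class back to its sampled size, so the class weight is n_sampled:
  app: 120 × 19.5 = 2340
  mobile: 160 × 8.9 = 1424
  web: 320 × 45.9 = 14,688
Adjusted estimate = 18,452 / 600 = 30.7533 → 30.8%.

30.8%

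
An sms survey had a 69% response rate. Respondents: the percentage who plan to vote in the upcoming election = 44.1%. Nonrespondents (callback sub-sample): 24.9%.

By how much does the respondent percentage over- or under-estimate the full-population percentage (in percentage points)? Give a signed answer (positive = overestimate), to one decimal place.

Nonresponse fraction = 1 − 0.69 = 0.31.
Bias = (nonresponse fraction) × (respondent percentage − nonrespondent percentage)
     = 0.31 × (44.1 − 24.9) = 0.31 × 19.2 = 5.952.

+6.0 percentage points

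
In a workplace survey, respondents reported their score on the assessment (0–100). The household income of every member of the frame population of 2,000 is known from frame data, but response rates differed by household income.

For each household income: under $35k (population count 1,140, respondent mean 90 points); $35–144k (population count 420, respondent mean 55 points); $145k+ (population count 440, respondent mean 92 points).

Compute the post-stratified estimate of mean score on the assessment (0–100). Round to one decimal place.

83.1

Reweight to the known household income distribution:
  under $35k: (1,140/2,000) × 90 = 51.3
  $35–144k: (420/2,000) × 55 = 11.55
  $145k+: (440/2,000) × 92 = 20.24
Post-stratified estimate = 83.09 → 83.1.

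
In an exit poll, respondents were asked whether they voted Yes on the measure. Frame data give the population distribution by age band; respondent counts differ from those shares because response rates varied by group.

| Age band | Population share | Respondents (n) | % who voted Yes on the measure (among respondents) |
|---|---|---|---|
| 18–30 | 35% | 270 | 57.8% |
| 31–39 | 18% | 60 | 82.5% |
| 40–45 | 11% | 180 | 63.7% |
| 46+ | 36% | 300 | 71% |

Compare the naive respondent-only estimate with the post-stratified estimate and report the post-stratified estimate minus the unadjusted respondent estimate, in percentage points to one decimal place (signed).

+1.8 percentage points

Without adjustment, the pooled respondent share is:
  (270/810)×57.8 + (60/810)×82.5 + (180/810)×63.7 + (300/810)×71 = 65.8296%
Reweighting by population age band shares:
  0.35×57.8 + 0.18×82.5 + 0.11×63.7 + 0.36×71 = 67.647%
Difference = 67.647 − 65.8296 = 1.8174 pp.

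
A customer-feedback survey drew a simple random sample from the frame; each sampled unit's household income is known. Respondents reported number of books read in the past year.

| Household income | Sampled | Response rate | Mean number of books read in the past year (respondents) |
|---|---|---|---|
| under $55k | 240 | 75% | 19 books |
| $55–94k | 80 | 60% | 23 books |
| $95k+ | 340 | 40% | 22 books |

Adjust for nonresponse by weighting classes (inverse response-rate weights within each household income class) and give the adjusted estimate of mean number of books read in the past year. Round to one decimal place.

Weighting each respondent by the inverse class response rate inflates each class back to its sampled size, so the class weight is n_sampled:
  under $55k: 240 × 19 = 4560
  $55–94k: 80 × 23 = 1840
  $95k+: 340 × 22 = 7480
Adjusted estimate = 13,880 / 660 = 21.0303 → 21.0.

21.0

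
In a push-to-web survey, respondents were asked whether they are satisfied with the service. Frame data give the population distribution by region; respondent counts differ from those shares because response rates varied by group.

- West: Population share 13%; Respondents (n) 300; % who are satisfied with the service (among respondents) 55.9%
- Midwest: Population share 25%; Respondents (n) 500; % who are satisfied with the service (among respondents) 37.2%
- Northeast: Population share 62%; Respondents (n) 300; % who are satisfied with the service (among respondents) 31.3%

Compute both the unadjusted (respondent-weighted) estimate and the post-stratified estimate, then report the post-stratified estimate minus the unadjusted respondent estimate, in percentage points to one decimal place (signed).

Without adjustment, the pooled respondent share is:
  (300/1100)×55.9 + (500/1100)×37.2 + (300/1100)×31.3 = 40.6909%
Reweighting by population region shares:
  0.13×55.9 + 0.25×37.2 + 0.62×31.3 = 35.973%
Difference = 35.973 − 40.6909 = -4.7179 pp.

-4.7 percentage points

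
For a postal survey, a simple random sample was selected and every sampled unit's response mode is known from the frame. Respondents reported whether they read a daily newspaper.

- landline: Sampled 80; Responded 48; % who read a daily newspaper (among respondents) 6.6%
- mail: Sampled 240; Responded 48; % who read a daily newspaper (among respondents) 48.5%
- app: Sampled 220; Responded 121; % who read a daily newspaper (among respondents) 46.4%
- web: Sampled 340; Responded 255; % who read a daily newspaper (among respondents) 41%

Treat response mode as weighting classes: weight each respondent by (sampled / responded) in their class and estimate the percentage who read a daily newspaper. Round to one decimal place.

41.3%

Response rates by class: landline 48/80 = 60%, mail 48/240 = 20%, app 121/220 = 55%, web 255/340 = 75%.
Weighting each respondent by the inverse class response rate inflates each class back to its sampled size, so the class weight is n_sampled:
  landline: 80 × 6.6 = 528
  mail: 240 × 48.5 = 11,640
  app: 220 × 46.4 = 10,208
  web: 340 × 41 = 13,940
Adjusted estimate = 36,316 / 880 = 41.2682 → 41.3%.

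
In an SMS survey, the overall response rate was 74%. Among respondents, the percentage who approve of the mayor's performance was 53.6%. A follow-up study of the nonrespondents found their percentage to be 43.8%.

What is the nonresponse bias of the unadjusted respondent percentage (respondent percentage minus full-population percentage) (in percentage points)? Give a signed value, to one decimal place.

Nonresponse fraction = 1 − 0.74 = 0.26.
Bias = (nonresponse fraction) × (respondent percentage − nonrespondent percentage)
     = 0.26 × (53.6 − 43.8) = 0.26 × 9.8 = 2.548.

+2.5 percentage points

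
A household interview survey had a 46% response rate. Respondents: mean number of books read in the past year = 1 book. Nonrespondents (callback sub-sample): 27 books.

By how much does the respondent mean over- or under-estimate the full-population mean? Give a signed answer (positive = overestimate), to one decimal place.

-14.0

Nonresponse fraction = 1 − 0.46 = 0.54.
Bias = (nonresponse fraction) × (respondent mean − nonrespondent mean)
     = 0.54 × (1 − 27) = 0.54 × -26 = -14.04.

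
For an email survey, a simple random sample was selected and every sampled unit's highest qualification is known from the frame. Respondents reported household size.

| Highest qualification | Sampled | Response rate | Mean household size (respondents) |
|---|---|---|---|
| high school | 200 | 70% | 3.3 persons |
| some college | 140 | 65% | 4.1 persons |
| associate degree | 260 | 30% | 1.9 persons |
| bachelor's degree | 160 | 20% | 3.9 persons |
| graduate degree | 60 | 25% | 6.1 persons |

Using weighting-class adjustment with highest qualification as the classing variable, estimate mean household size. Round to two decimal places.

3.31

Inverse-response-rate weighting restores each class to its sampled count, so class totals weight by n_sampled:
  high school: 200 × 3.3 = 660
  some college: 140 × 4.1 = 574
  associate degree: 260 × 1.9 = 494
  bachelor's degree: 160 × 3.9 = 624
  graduate degree: 60 × 6.1 = 366
Adjusted estimate = 2718 / 820 = 3.31463 → 3.31.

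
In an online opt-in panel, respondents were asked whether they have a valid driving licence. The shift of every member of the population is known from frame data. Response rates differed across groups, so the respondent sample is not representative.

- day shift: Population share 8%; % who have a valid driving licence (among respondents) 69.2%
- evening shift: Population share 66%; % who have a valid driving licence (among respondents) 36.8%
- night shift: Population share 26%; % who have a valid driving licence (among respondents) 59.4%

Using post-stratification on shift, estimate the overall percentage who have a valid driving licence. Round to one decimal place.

45.3%

Reweight to the known shift distribution:
  day shift: 0.08 × 69.2 = 5.536
  evening shift: 0.66 × 36.8 = 24.288
  night shift: 0.26 × 59.4 = 15.444
Post-stratified estimate = 45.268 → 45.3%.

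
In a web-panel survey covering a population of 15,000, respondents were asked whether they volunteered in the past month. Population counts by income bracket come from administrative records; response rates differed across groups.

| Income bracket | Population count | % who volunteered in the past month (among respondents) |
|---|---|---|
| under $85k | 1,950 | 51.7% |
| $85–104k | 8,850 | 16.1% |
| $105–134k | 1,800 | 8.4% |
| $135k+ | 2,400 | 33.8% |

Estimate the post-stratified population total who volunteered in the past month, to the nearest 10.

Each cell contributes its population count × the respondent rate:
  under $85k: 1,950 × 51.7% = 1008.15
  $85–104k: 8,850 × 16.1% = 1424.85
  $105–134k: 1,800 × 8.4% = 151.2
  $135k+: 2,400 × 33.8% = 811.2
Estimated total = 3395.4 → 3,400.

3,400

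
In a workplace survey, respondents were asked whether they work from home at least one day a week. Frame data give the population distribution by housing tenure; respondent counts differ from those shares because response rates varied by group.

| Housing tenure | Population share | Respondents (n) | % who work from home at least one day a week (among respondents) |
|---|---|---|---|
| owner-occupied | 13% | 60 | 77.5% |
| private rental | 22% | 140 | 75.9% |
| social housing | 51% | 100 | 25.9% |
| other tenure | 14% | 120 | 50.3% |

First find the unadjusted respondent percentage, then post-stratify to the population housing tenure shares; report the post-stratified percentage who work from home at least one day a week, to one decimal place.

47.0%

Naive respondent-only estimate (weights = respondent counts):
  (60/420)×77.5 + (140/420)×75.9 + (100/420)×25.9 + (120/420)×50.3 = 56.9095%
Reweighting by population housing tenure shares:
  0.13×77.5 + 0.22×75.9 + 0.51×25.9 + 0.14×50.3 = 47.024%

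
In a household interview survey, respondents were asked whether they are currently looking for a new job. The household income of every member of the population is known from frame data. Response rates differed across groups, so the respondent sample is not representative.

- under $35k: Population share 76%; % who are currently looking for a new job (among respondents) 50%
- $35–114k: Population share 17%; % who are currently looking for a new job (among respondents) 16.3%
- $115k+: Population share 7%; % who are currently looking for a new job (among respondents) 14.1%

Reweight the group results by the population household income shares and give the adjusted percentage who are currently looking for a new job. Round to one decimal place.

Weight each group's respondent value by its population share:
  under $35k: 0.76 × 50 = 38
  $35–114k: 0.17 × 16.3 = 2.771
  $115k+: 0.07 × 14.1 = 0.987
Post-stratified estimate = 41.758 → 41.8%.

41.8%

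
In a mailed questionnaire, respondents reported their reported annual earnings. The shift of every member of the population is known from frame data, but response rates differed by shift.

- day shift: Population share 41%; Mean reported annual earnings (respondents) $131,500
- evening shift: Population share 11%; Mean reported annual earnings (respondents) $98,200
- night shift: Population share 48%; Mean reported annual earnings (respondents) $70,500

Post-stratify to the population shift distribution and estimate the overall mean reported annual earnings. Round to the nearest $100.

$98,600

Reweight to the known shift distribution:
  day shift: 0.41 × 131,500 = 53,915
  evening shift: 0.11 × 98,200 = 10,802
  night shift: 0.48 × 70,500 = 33,840
Post-stratified estimate = 98,557 → $98,600.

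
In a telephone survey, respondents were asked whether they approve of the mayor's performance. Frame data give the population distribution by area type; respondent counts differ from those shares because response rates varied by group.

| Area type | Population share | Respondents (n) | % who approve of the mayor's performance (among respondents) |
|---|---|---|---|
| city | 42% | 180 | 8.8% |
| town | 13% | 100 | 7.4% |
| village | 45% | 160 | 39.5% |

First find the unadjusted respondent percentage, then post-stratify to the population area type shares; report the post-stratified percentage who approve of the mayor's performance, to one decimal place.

Naive respondent-only estimate (weights = respondent counts):
  (180/440)×8.8 + (100/440)×7.4 + (160/440)×39.5 = 19.6455%
Post-stratified estimate weights by population shares:
  0.42×8.8 + 0.13×7.4 + 0.45×39.5 = 22.433%

22.4%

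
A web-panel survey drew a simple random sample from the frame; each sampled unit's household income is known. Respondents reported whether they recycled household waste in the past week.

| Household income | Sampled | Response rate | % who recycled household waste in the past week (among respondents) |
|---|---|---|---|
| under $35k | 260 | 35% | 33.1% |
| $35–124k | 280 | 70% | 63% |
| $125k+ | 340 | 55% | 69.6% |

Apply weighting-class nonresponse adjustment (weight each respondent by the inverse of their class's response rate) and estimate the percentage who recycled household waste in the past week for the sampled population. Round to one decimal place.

Inverse-response-rate weighting restores each class to its sampled count, so class totals weight by n_sampled:
  under $35k: 260 × 33.1 = 8606
  $35–124k: 280 × 63 = 17,640
  $125k+: 340 × 69.6 = 23664
Adjusted estimate = 49,910 / 880 = 56.7159 → 56.7%.

56.7%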